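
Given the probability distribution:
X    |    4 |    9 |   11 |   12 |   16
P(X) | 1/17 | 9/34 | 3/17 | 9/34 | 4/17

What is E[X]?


E[X] = Σ x·P(X=x)
= (4)×(1/17) + (9)×(9/34) + (11)×(3/17) + (12)×(9/34) + (16)×(4/17)
= 23/2

E[X] = 23/2


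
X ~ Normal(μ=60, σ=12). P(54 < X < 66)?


z₁=(54-60)/12=-0.5, z₂=(66-60)/12=0.5
P = Φ(0.5) - Φ(-0.5) = 0.691462 - 0.308538 = 0.382924 ≈ 0.3829

P(54 < X < 66) ≈ 0.3829


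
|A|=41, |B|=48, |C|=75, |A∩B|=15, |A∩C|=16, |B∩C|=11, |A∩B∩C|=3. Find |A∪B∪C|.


|A∪B∪C| = 41+48+75-15-16-11+3 = 125

|A∪B∪C| = 125


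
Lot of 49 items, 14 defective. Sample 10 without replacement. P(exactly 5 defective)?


Hypergeometric: C(14,5)×C(35,5)/C(49,10)
= 2002×324632/8217822536 = 150722/1905803

P(X=5) = 150722/1905803 ≈ 7.91%


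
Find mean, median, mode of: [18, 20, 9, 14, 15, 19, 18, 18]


Sorted: [9, 14, 15, 18, 18, 18, 19, 20]
Mean = 131/8
Median = 18
Freq: {18: 3, 20: 1, 9: 1, 14: 1, 15: 1, 19: 1}
Mode: [18]

Mean=131/8, Median=18, Mode=18


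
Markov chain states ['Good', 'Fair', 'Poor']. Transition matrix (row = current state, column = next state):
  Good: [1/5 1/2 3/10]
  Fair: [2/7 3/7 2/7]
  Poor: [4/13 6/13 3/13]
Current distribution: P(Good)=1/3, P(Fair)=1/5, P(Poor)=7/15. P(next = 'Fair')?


P(next=Fair) = Σᵢ P(now=i)×P(i→Fair)
= 1/3×1/2 + 1/5×3/7 + 7/15×6/13
= 1/6 + 3/35 + 14/65 = 1277/2730

P = 1277/2730 ≈ 0.4678


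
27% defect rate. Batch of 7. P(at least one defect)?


P(all good) = (73/100)^7 = 11047398519097/100000000000000
P(≥1 defect) = 88952601480903/100000000000000

P = 88952601480903/100000000000000 ≈ 88.95%


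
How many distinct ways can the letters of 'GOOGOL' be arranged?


Letters: 6, freq: {'G': 2, 'O': 3, 'L': 1}
6!/(2!×3!×1!) = 720/12 = 60

60


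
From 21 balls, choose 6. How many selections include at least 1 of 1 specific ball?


Complement: C(21,6) - C(20,6) = 54264 - 38760 = 15504

15504


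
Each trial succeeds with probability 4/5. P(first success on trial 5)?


Geometric: P(X=5) = (1-p)^(k-1)×p = (1/5)^4×4/5 = 4/3125

P(X=5) = 4/3125 ≈ 0.13%


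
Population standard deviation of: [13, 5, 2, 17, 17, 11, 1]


Mean = 66/7
  (13-66/7)²=625/49
  (5-66/7)²=961/49
  (2-66/7)²=2704/49
  (17-66/7)²=2809/49
  (17-66/7)²=2809/49
  (11-66/7)²=121/49
  (1-66/7)²=3481/49
Σ(x-μ)² = 1930/7
σ² = (1930/7)/7 = 1930/49

σ = √(1930/49) ≈ 6.2760


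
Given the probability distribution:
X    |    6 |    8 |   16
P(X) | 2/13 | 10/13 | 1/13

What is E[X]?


E[X] = Σ x·P(X=x)
= (6)×(2/13) + (8)×(10/13) + (16)×(1/13)
= 108/13

E[X] = 108/13


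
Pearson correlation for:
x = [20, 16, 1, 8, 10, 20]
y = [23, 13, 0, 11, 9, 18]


n=6, Σx=75, Σy=74, Σxy=1206, Σx²=1221, Σy²=1224
r = (6×1206 - 75×74)/√((6×1221 - 75²)(6×1224 - 74²))
= 1686/√(1701×1868) = 1686/√3177468 ≈ 1686/1782.5454 ≈ 0.9458

r ≈ 0.9458


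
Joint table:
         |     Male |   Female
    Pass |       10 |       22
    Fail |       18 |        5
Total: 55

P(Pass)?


P(Pass) = (10+22)/55 = 32/55

P(Pass) = 32/55 ≈ 58.18%


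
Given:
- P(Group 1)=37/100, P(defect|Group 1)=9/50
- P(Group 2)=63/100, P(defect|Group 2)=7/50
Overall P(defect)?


P(B) = Σ P(B|Aᵢ)×P(Aᵢ)
  9/50×37/100 = 333/5000
  7/50×63/100 = 441/5000
Sum = 387/2500

P(defect) = 387/2500 ≈ 15.48%


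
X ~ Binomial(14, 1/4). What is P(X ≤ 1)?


P(X ≤ 1) = Σ P(X=i) for i=0..1
P(X=0) = 4782969/268435456
P(X=1) = 11160261/134217728
Sum = 27103491/268435456

P(X ≤ 1) = 27103491/268435456 ≈ 10.10%


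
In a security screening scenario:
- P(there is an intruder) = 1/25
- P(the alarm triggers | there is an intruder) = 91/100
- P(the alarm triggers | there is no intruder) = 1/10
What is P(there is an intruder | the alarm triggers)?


Using Bayes' theorem:
P(A|B) = P(B|A)·P(A) / P(B)

P(the alarm triggers) = 91/100 × 1/25 + 1/10 × 24/25
= 91/2500 + 12/125 = 331/2500

P(there is an intruder|the alarm triggers) = (91/2500) / (331/2500) = 91/331

P(there is an intruder|the alarm triggers) = 91/331 ≈ 27.49%


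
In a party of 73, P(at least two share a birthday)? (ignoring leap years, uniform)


P(all different) = Π(365-i)/365 for i=0..72
= 0.000439
P(match) = 1 - 0.000439 = 0.999561

P ≈ 0.9996 ≈ 99.96%


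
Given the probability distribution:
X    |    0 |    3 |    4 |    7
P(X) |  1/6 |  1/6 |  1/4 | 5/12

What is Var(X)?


E[X] = 53/12
E[X²] = 311/12
Var(X) = E[X²] - (E[X])² = 311/12 - 2809/144 = 923/144

Var(X) = 923/144 ≈ 6.4097


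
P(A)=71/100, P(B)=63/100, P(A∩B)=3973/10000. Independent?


P(A)×P(B) = 4473/10000
P(A∩B) = 3973/10000
Not equal → NOT independent

No, not independent


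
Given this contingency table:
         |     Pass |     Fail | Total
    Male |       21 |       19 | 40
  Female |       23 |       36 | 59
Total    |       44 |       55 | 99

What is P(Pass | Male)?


P(Pass | Male) = 21/(21+19) = 21/40

P(Pass|Male) = 21/40 ≈ 52.50%


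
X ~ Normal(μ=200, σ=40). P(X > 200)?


z = (200-200)/40 = 0.0
P(X > 200) = 1 - P(Z ≤ 0.0) = 1 - 0.5000 = 0.5000

P(X > 200) ≈ 0.5000


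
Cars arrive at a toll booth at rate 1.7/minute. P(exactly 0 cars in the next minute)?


Poisson(λ=1.7): P(X=0) = e^(-λ)×λ^k/k!
= e^(-1.7) × 1.7^0 / 0!
≈ 0.1826835241 × 1 / 1 ≈ 0.182684

P(X=0) ≈ 0.182684 ≈ 18.27%


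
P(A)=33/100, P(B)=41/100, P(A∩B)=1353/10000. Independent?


P(A)×P(B) = 1353/10000
P(A∩B) = 1353/10000
Equal ✓ → Independent

Yes, independent


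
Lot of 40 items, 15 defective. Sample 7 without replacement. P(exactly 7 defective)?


Hypergeometric: C(15,7)×C(25,0)/C(40,7)
= 6435×1/18643560 = 33/95608

P(X=7) = 33/95608 ≈ 0.03%


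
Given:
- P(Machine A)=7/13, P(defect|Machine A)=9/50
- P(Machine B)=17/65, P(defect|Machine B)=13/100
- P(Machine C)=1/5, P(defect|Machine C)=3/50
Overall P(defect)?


P(B) = Σ P(B|Aᵢ)×P(Aᵢ)
  9/50×7/13 = 63/650
  13/100×17/65 = 17/500
  3/50×1/5 = 3/250
Sum = 929/6500

P(defect) = 929/6500 ≈ 14.29%


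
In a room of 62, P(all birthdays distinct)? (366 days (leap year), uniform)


P(all different) = Π(366-i)/366 for i=0..61
= (366/366)×(365/366)×...×(305/366)
= 0.004156

P ≈ 0.0042 ≈ 0.42%


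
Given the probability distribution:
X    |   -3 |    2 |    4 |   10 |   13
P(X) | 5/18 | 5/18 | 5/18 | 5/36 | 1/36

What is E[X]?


E[X] = Σ x·P(X=x)
= (-3)×(5/18) + (2)×(5/18) + (4)×(5/18) + (10)×(5/36) + (13)×(1/36)
= 31/12

E[X] = 31/12


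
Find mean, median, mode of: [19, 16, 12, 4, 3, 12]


Sorted: [3, 4, 12, 12, 16, 19]
Mean = 66/6 = 11
Median = 12
Freq: {19: 1, 16: 1, 12: 2, 4: 1, 3: 1}
Mode: [12]

Mean=11, Median=12, Mode=12


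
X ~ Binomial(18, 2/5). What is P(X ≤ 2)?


P(X ≤ 2) = Σ P(X=i) for i=0..2
P(X=0) = 387420489/3814697265625
P(X=1) = 4649045868/3814697265625
P(X=2) = 26344593252/3814697265625
Sum = 31381059609/3814697265625

P(X ≤ 2) = 31381059609/3814697265625 ≈ 0.82%


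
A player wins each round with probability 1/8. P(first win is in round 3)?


Geometric: P(X=3) = (1-p)^(k-1)×p = (7/8)^2×1/8 = 49/512

P(X=3) = 49/512 ≈ 9.57%


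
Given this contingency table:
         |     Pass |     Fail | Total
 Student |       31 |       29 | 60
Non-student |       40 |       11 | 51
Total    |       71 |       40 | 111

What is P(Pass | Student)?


P(Pass | Student) = 31/(31+29) = 31/60

P(Pass|Student) = 31/60 ≈ 51.67%


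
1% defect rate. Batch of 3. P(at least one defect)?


P(all good) = (99/100)^3 = 970299/1000000
P(≥1 defect) = 29701/1000000

P = 29701/1000000 ≈ 2.97%


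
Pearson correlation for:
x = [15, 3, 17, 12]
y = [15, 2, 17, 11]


n=4, Σx=47, Σy=45, Σxy=652, Σx²=667, Σy²=639
r = (4×652 - 47×45)/√((4×667 - 47²)(4×639 - 45²))
= 493/√(459×531) = 493/√243729 ≈ 493/493.6892 ≈ 0.9986

r ≈ 0.9986


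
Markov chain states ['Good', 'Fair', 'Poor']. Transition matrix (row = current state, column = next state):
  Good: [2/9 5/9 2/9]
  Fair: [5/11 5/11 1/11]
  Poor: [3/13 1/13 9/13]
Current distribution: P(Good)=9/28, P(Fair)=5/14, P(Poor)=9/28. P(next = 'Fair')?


P(next=Fair) = Σᵢ P(now=i)×P(i→Fair)
= 9/28×5/9 + 5/14×5/11 + 9/28×1/13
= 5/28 + 25/154 + 9/364 = 366/1001

P = 366/1001 ≈ 0.3656


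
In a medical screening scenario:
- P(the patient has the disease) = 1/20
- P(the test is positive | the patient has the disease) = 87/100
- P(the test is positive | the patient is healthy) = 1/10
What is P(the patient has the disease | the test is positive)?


Using Bayes' theorem:
P(A|B) = P(B|A)·P(A) / P(B)

P(the test is positive) = 87/100 × 1/20 + 1/10 × 19/20
= 87/2000 + 19/200 = 277/2000

P(the patient has the disease|the test is positive) = (87/2000) / (277/2000) = 87/277

P(the patient has the disease|the test is positive) = 87/277 ≈ 31.41%


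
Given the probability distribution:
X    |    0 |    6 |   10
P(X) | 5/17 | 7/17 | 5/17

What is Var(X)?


E[X] = 92/17
E[X²] = 752/17
Var(X) = E[X²] - (E[X])² = 752/17 - 8464/289 = 4320/289

Var(X) = 4320/289 ≈ 14.9481


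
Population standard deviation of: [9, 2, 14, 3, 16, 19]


Mean = 63/6 = 21/2
  (9-21/2)²=9/4
  (2-21/2)²=289/4
  (14-21/2)²=49/4
  (3-21/2)²=225/4
  (16-21/2)²=121/4
  (19-21/2)²=289/4
Σ(x-μ)² = 491/2
σ² = (491/2)/6 = 491/12

σ = √(491/12) ≈ 6.3966


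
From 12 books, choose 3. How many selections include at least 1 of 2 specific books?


Complement: C(12,3) - C(10,3) = 220 - 120 = 100

100


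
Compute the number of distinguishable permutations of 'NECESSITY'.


Letters: 9, freq: {'N': 1, 'E': 2, 'C': 1, 'S': 2, 'I': 1, 'T': 1, 'Y': 1}
9!/(1!×2!×1!×2!×1!×1!×1!) = 362880/4 = 90720

90720


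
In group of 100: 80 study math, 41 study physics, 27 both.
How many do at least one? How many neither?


|A∪B| = 80+41-27 = 94
Neither = 100-94 = 6

At least one: 94; Neither: 6


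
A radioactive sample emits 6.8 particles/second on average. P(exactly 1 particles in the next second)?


Poisson(λ=6.8): P(X=1) = e^(-λ)×λ^k/k!
= e^(-6.8) × 6.8^1 / 1!
≈ 0.001113775148 × 6.8 / 1 ≈ 0.007574

P(X=1) ≈ 0.007574 ≈ 0.76%


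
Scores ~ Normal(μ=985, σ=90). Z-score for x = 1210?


z = (x - μ)/σ = (1210 - 985)/90 = 2.5

z = 2.5


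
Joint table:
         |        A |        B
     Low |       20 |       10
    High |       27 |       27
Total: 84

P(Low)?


P(Low) = (20+10)/84 = 30/84 = 5/14

P(Low) = 5/14 ≈ 35.71%


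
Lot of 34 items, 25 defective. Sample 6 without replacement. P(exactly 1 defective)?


Hypergeometric: C(25,1)×C(9,5)/C(34,6)
= 25×126/1344904 = 1575/672452

P(X=1) = 1575/672452 ≈ 0.23%


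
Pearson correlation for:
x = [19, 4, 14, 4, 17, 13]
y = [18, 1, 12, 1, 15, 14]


n=6, Σx=71, Σy=61, Σxy=955, Σx²=1047, Σy²=891
r = (6×955 - 71×61)/√((6×1047 - 71²)(6×891 - 61²))
= 1399/√(1241×1625) = 1399/√2016625 ≈ 1399/1420.0792 ≈ 0.9852

r ≈ 0.9852


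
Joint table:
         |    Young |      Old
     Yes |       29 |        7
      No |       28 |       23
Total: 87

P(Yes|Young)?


P(Yes|Young) = 29/(29+28) = 29/57

P = 29/57 ≈ 50.88%


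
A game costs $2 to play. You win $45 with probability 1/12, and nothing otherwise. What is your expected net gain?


E[gain] = (45-2)×1/12 + (-2)×11/12
= 43/12 - 11/6 = 7/4

Expected net gain = $7/4 ≈ $1.75


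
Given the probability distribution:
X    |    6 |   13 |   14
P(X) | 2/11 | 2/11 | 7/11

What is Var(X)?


E[X] = 136/11
E[X²] = 162
Var(X) = E[X²] - (E[X])² = 162 - 18496/121 = 1106/121

Var(X) = 1106/121 ≈ 9.1405


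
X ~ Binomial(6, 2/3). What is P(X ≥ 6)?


P(X ≥ 6) = Σ P(X=i) for i=6..6
P(X=6) = 64/729
Sum = 64/729

P(X ≥ 6) = 64/729 ≈ 8.78%


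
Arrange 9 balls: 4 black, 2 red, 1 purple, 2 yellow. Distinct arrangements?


9!/(4!×2!×1!×2!) = 3780

3780


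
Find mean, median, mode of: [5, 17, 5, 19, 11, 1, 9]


Sorted: [1, 5, 5, 9, 11, 17, 19]
Mean = 67/7
Median = 9
Freq: {5: 2, 17: 1, 19: 1, 11: 1, 1: 1, 9: 1}
Mode: [5]

Mean=67/7, Median=9, Mode=5


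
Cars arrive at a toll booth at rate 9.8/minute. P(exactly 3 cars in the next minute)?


Poisson(λ=9.8): P(X=3) = e^(-λ)×λ^k/k!
= e^(-9.8) × 9.8^3 / 3!
≈ 5.545159943e-05 × 941.192 / 6 ≈ 0.008698

P(X=3) ≈ 0.008698 ≈ 0.87%


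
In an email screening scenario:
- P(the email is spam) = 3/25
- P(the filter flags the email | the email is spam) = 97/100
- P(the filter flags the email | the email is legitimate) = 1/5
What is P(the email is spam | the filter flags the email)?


Using Bayes' theorem:
P(A|B) = P(B|A)·P(A) / P(B)

P(the filter flags the email) = 97/100 × 3/25 + 1/5 × 22/25
= 291/2500 + 22/125 = 731/2500

P(the email is spam|the filter flags the email) = (291/2500) / (731/2500) = 291/731

P(the email is spam|the filter flags the email) = 291/731 ≈ 39.81%


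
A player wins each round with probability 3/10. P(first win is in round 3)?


Geometric: P(X=3) = (1-p)^(k-1)×p = (7/10)^2×3/10 = 147/1000

P(X=3) = 147/1000 ≈ 14.70%


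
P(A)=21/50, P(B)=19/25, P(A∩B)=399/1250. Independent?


P(A)×P(B) = 399/1250
P(A∩B) = 399/1250
Equal ✓ → Independent

Yes, independent


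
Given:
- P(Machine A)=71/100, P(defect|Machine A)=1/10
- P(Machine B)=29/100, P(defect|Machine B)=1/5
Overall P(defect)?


P(B) = Σ P(B|Aᵢ)×P(Aᵢ)
  1/10×71/100 = 71/1000
  1/5×29/100 = 29/500
Sum = 129/1000

P(defect) = 129/1000 ≈ 12.90%


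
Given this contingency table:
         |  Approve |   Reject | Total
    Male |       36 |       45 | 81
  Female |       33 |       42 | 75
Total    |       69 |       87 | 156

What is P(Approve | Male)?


P(Approve | Male) = 36/(36+45) = 36/81 = 4/9

P(Approve|Male) = 4/9 ≈ 44.44%


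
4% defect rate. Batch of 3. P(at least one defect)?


P(all good) = (24/25)^3 = 13824/15625
P(≥1 defect) = 1801/15625

P = 1801/15625 ≈ 11.53%


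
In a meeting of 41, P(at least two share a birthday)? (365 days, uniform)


P(all different) = Π(365-i)/365 for i=0..40
= 0.096848
P(match) = 1 - 0.096848 = 0.903152

P ≈ 0.9032 ≈ 90.32%


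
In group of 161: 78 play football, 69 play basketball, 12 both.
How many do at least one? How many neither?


|A∪B| = 78+69-12 = 135
Neither = 161-135 = 26

At least one: 135; Neither: 26


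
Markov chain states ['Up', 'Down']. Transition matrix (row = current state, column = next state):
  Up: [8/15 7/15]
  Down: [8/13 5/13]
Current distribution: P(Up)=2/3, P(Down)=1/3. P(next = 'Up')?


P(next=Up) = Σᵢ P(now=i)×P(i→Up)
= 2/3×8/15 + 1/3×8/13
= 16/45 + 8/39 = 328/585

P = 328/585 ≈ 0.5607


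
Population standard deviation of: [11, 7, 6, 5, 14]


Mean = 43/5
  (11-43/5)²=144/25
  (7-43/5)²=64/25
  (6-43/5)²=169/25
  (5-43/5)²=324/25
  (14-43/5)²=729/25
Σ(x-μ)² = 286/5
σ² = (286/5)/5 = 286/25

σ = √(286/25) ≈ 3.3823


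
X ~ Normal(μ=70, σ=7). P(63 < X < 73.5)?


z₁=(63-70)/7=-1.0, z₂=(73.5-70)/7=0.5
P = Φ(0.5) - Φ(-1.0) = 0.691462 - 0.158655 = 0.532807 ≈ 0.5328

P(63 < X < 73.5) ≈ 0.5328


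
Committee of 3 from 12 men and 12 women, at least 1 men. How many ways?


Count by #men:
  1M,2W: C(12,1)×C(12,2)=792
  2M,1W: C(12,2)×C(12,1)=792
  3M,0W: C(12,3)×C(12,0)=220
Total = 1804

1804


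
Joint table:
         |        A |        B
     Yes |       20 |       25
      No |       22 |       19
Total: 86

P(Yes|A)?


P(Yes|A) = 20/(20+22) = 20/42 = 10/21

P = 10/21 ≈ 47.62%


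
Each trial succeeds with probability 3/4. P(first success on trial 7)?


Geometric: P(X=7) = (1-p)^(k-1)×p = (1/4)^6×3/4 = 3/16384

P(X=7) = 3/16384 ≈ 0.02%


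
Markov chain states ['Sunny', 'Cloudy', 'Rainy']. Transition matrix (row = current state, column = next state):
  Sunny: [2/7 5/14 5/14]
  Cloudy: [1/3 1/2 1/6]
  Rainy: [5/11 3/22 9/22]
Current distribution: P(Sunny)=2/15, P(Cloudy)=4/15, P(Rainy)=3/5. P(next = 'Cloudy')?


P(next=Cloudy) = Σᵢ P(now=i)×P(i→Cloudy)
= 2/15×5/14 + 4/15×1/2 + 3/5×3/22
= 1/21 + 2/15 + 9/110 = 607/2310

P = 607/2310 ≈ 0.2628


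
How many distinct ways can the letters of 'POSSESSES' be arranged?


Letters: 9, freq: {'P': 1, 'O': 1, 'S': 5, 'E': 2}
9!/(1!×1!×5!×2!) = 362880/240 = 1512

1512


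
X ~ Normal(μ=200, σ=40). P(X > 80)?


z = (80-200)/40 = -3.0
P(X > 80) = 1 - P(Z ≤ -3.0) = 1 - 0.0013 = 0.9987

P(X > 80) ≈ 0.9987


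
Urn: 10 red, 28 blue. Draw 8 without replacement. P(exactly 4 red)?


Hypergeometric: C(10,4)×C(28,4)/C(38,8)
= 210×20475/48903492 = 716625/8150582

P(X=4) = 716625/8150582 ≈ 8.79%


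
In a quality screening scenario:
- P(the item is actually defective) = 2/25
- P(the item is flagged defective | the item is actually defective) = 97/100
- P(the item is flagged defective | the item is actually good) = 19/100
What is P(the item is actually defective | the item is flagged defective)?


Using Bayes' theorem:
P(A|B) = P(B|A)·P(A) / P(B)

P(the item is flagged defective) = 97/100 × 2/25 + 19/100 × 23/25
= 97/1250 + 437/2500 = 631/2500

P(the item is actually defective|the item is flagged defective) = (97/1250) / (631/2500) = 194/631

P(the item is actually defective|the item is flagged defective) = 194/631 ≈ 30.74%


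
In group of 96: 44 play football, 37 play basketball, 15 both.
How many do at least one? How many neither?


|A∪B| = 44+37-15 = 66
Neither = 96-66 = 30

At least one: 66; Neither: 30


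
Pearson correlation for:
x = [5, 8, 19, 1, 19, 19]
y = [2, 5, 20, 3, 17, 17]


n=6, Σx=71, Σy=64, Σxy=1079, Σx²=1173, Σy²=1016
r = (6×1079 - 71×64)/√((6×1173 - 71²)(6×1016 - 64²))
= 1930/√(1997×2000) = 1930/√3994000 ≈ 1930/1998.4994 ≈ 0.9657

r ≈ 0.9657


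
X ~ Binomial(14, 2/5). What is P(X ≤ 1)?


P(X ≤ 1) = Σ P(X=i) for i=0..1
P(X=0) = 4782969/6103515625
P(X=1) = 44641044/6103515625
Sum = 49424013/6103515625

P(X ≤ 1) = 49424013/6103515625 ≈ 0.81%


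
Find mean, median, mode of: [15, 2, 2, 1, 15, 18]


Sorted: [1, 2, 2, 15, 15, 18]
Mean = 53/6
Median = 17/2
Freq: {15: 2, 2: 2, 1: 1, 18: 1}
Mode: [2, 15]

Mean=53/6, Median=17/2, Mode=[2, 15]


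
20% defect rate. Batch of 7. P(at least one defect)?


P(all good) = (4/5)^7 = 16384/78125
P(≥1 defect) = 61741/78125

P = 61741/78125 ≈ 79.03%


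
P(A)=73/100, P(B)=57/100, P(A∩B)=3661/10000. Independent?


P(A)×P(B) = 4161/10000
P(A∩B) = 3661/10000
Not equal → NOT independent

No, not independent


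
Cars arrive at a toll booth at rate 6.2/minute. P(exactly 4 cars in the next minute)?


Poisson(λ=6.2): P(X=4) = e^(-λ)×λ^k/k!
= e^(-6.2) × 6.2^4 / 4!
≈ 0.002029430636 × 1477.6336 / 24 ≈ 0.124948

P(X=4) ≈ 0.124948 ≈ 12.49%


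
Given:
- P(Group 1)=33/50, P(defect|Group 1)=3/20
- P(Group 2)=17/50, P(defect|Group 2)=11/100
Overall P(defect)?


P(B) = Σ P(B|Aᵢ)×P(Aᵢ)
  3/20×33/50 = 99/1000
  11/100×17/50 = 187/5000
Sum = 341/2500

P(defect) = 341/2500 ≈ 13.64%


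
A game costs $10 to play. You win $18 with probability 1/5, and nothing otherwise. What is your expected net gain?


E[gain] = (18-10)×1/5 + (-10)×4/5
= 8/5 - 8 = -32/5

Expected net gain = $-32/5 ≈ $-6.40


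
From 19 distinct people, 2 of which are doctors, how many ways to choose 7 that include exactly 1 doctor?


Choose 1 of the 2 doctors and 6 of the other 17 people:
C(2,1)×C(17,6) = 2×12376 = 24752

24752


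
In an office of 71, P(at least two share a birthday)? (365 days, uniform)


P(all different) = Π(365-i)/365 for i=0..70
= 0.000679
P(match) = 1 - 0.000679 = 0.999321

P ≈ 0.9993 ≈ 99.93%


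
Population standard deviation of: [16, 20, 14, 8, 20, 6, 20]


Mean = 104/7
  (16-104/7)²=64/49
  (20-104/7)²=1296/49
  (14-104/7)²=36/49
  (8-104/7)²=2304/49
  (20-104/7)²=1296/49
  (6-104/7)²=3844/49
  (20-104/7)²=1296/49
Σ(x-μ)² = 1448/7
σ² = (1448/7)/7 = 1448/49

σ = √(1448/49) ≈ 5.4361


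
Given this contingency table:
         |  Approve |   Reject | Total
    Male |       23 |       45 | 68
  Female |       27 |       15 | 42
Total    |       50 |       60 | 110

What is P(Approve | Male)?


P(Approve | Male) = 23/(23+45) = 23/68

P(Approve|Male) = 23/68 ≈ 33.82%


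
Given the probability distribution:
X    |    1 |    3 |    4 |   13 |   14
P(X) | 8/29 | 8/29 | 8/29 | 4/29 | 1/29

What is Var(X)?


E[X] = 130/29
E[X²] = 1080/29
Var(X) = E[X²] - (E[X])² = 1080/29 - 16900/841 = 14420/841

Var(X) = 14420/841 ≈ 17.1463


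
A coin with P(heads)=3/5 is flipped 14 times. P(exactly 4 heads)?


Binomial: P(X=4) = C(14,4)×p^4×(1-p)^10
= 1001 × 81/625 × 1024/9765625 = 83026944/6103515625

P(X=4) = 83026944/6103515625 ≈ 1.36%


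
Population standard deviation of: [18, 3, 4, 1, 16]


Mean = 42/5
  (18-42/5)²=2304/25
  (3-42/5)²=729/25
  (4-42/5)²=484/25
  (1-42/5)²=1369/25
  (16-42/5)²=1444/25
Σ(x-μ)² = 1266/5
σ² = (1266/5)/5 = 1266/25

σ = √(1266/25) ≈ 7.1162


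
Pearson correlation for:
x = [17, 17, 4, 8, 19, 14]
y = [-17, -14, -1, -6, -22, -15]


n=6, Σx=79, Σy=-75, Σxy=-1207, Σx²=1215, Σy²=1231
r = (6×(-1207) - 79×(-75))/√((6×1215 - 79²)(6×1231 - (-75)²))
= -1317/√(1049×1761) = -1317/√1847289 ≈ -1317/1359.1501 ≈ -0.9690

r ≈ -0.9690


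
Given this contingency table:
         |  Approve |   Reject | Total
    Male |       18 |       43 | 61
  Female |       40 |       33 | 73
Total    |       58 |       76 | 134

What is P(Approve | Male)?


P(Approve | Male) = 18/(18+43) = 18/61

P(Approve|Male) = 18/61 ≈ 29.51%


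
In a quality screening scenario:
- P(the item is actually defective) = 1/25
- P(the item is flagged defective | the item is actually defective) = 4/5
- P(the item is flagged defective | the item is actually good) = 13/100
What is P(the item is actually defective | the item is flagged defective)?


Using Bayes' theorem:
P(A|B) = P(B|A)·P(A) / P(B)

P(the item is flagged defective) = 4/5 × 1/25 + 13/100 × 24/25
= 4/125 + 78/625 = 98/625

P(the item is actually defective|the item is flagged defective) = (4/125) / (98/625) = 10/49

P(the item is actually defective|the item is flagged defective) = 10/49 ≈ 20.41%


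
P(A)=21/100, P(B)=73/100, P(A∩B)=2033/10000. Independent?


P(A)×P(B) = 1533/10000
P(A∩B) = 2033/10000
Not equal → NOT independent

No, not independent


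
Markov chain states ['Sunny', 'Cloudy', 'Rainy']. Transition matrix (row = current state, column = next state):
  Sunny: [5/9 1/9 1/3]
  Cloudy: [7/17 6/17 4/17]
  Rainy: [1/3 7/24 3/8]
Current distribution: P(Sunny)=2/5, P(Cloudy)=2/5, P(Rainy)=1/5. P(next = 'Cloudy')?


P(next=Cloudy) = Σᵢ P(now=i)×P(i→Cloudy)
= 2/5×1/9 + 2/5×6/17 + 1/5×7/24
= 2/45 + 12/85 + 7/120 = 1493/6120

P = 1493/6120 ≈ 0.2440


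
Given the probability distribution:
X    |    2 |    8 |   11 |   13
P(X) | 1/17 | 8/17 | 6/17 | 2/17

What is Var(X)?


E[X] = 158/17
E[X²] = 1580/17
Var(X) = E[X²] - (E[X])² = 1580/17 - 24964/289 = 1896/289

Var(X) = 1896/289 ≈ 6.5606


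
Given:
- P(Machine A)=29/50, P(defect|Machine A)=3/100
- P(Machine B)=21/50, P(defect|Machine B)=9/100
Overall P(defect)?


P(B) = Σ P(B|Aᵢ)×P(Aᵢ)
  3/100×29/50 = 87/5000
  9/100×21/50 = 189/5000
Sum = 69/1250

P(defect) = 69/1250 ≈ 5.52%


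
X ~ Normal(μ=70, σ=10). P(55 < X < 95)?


z₁=(55-70)/10=-1.5, z₂=(95-70)/10=2.5
P = Φ(2.5) - Φ(-1.5) = 0.993790 - 0.066807 = 0.926983 ≈ 0.9270

P(55 < X < 95) ≈ 0.9270


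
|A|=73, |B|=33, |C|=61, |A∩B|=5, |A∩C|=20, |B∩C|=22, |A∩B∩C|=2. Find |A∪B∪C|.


|A∪B∪C| = 73+33+61-5-20-22+2 = 122

|A∪B∪C| = 122


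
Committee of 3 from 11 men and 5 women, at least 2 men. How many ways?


Count by #men:
  2M,1W: C(11,2)×C(5,1)=275
  3M,0W: C(11,3)×C(5,0)=165
Total = 440

440


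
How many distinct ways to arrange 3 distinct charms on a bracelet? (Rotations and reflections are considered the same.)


Free circular arrangements: rotations and reflections both identified.
(n-1)!/2 = 2!/2 = 2/2 = 1

1


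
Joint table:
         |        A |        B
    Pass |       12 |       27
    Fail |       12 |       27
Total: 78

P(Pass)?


P(Pass) = (12+27)/78 = 39/78 = 1/2

P(Pass) = 1/2 ≈ 50.00%


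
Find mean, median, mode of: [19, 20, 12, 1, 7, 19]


Sorted: [1, 7, 12, 19, 19, 20]
Mean = 78/6 = 13
Median = 31/2
Freq: {19: 2, 20: 1, 12: 1, 1: 1, 7: 1}
Mode: [19]

Mean=13, Median=31/2, Mode=19


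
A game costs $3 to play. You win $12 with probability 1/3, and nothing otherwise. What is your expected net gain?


E[gain] = (12-3)×1/3 + (-3)×2/3
= 3 - 2 = 1

Expected net gain = $1 ≈ $1.00


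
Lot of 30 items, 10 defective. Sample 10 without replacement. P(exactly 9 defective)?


Hypergeometric: C(10,9)×C(20,1)/C(30,10)
= 10×20/30045015 = 40/6009003

P(X=9) = 40/6009003 ≈ 0.00%


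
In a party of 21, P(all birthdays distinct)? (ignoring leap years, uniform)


P(all different) = Π(365-i)/365 for i=0..20
= (365/365)×(364/365)×...×(345/365)
= 0.556312

P ≈ 0.5563 ≈ 55.63%


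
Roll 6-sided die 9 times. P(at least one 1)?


P(no 1)^9 = (5/6)^9 = 1953125/10077696
P(≥1) = 1 - 1953125/10077696 = 8124571/10077696

P = 8124571/10077696 ≈ 80.62%


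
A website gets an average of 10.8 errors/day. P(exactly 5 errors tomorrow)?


Poisson(λ=10.8): P(X=5) = e^(-λ)×λ^k/k!
= e^(-10.8) × 10.8^5 / 5!
≈ 2.039950341e-05 × 146932.80768 / 120 ≈ 0.024978

P(X=5) ≈ 0.024978 ≈ 2.50%


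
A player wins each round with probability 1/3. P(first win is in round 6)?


Geometric: P(X=6) = (1-p)^(k-1)×p = (2/3)^5×1/3 = 32/729

P(X=6) = 32/729 ≈ 4.39%


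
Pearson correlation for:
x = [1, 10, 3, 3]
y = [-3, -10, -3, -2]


n=4, Σx=17, Σy=-18, Σxy=-118, Σx²=119, Σy²=122
r = (4×(-118) - 17×(-18))/√((4×119 - 17²)(4×122 - (-18)²))
= -166/√(187×164) = -166/√30668 ≈ -166/175.1228 ≈ -0.9479

r ≈ -0.9479


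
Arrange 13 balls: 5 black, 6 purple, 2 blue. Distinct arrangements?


13!/(5!×6!×2!) = 36036

36036


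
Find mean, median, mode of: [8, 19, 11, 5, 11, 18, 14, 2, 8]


Sorted: [2, 5, 8, 8, 11, 11, 14, 18, 19]
Mean = 96/9 = 32/3
Median = 11
Freq: {8: 2, 19: 1, 11: 2, 5: 1, 18: 1, 14: 1, 2: 1}
Mode: [8, 11]

Mean=32/3, Median=11, Mode=[8, 11]


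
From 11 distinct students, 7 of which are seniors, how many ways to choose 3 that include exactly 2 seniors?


Choose 2 of the 7 seniors and 1 of the other 4 students:
C(7,2)×C(4,1) = 21×4 = 84

84


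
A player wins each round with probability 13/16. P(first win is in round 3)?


Geometric: P(X=3) = (1-p)^(k-1)×p = (3/16)^2×13/16 = 117/4096

P(X=3) = 117/4096 ≈ 2.86%


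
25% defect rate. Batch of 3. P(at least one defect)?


P(all good) = (3/4)^3 = 27/64
P(≥1 defect) = 37/64

P = 37/64 ≈ 57.81%


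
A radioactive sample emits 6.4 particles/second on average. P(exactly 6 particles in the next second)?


Poisson(λ=6.4): P(X=6) = e^(-λ)×λ^k/k!
= e^(-6.4) × 6.4^6 / 6!
≈ 0.001661557273 × 68719.476736 / 720 ≈ 0.158585

P(X=6) ≈ 0.158585 ≈ 15.86%


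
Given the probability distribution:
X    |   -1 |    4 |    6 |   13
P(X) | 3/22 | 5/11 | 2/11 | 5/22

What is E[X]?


E[X] = Σ x·P(X=x)
= (-1)×(3/22) + (4)×(5/11) + (6)×(2/11) + (13)×(5/22)
= 63/11

E[X] = 63/11


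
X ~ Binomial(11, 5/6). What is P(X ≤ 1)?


P(X ≤ 1) = Σ P(X=i) for i=0..1
P(X=0) = 1/362797056
P(X=1) = 55/362797056
Sum = 7/45349632

P(X ≤ 1) = 7/45349632 ≈ 0.00%


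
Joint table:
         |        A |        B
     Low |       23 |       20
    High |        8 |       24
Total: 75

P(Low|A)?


P(Low|A) = 23/(23+8) = 23/31

P = 23/31 ≈ 74.19%


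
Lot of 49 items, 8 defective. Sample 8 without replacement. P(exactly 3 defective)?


Hypergeometric: C(8,3)×C(41,5)/C(49,8)
= 56×749398/450978066 = 2997592/32212719

P(X=3) = 2997592/32212719 ≈ 9.31%


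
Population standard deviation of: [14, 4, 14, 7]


Mean = 39/4
  (14-39/4)²=289/16
  (4-39/4)²=529/16
  (14-39/4)²=289/16
  (7-39/4)²=121/16
Σ(x-μ)² = 307/4
σ² = (307/4)/4 = 307/16

σ = √(307/16) ≈ 4.3804


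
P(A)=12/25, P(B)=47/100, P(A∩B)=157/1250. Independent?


P(A)×P(B) = 141/625
P(A∩B) = 157/1250
Not equal → NOT independent

No, not independent


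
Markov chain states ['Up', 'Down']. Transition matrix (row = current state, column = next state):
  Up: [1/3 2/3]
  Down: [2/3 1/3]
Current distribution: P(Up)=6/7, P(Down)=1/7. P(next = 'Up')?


P(next=Up) = Σᵢ P(now=i)×P(i→Up)
= 6/7×1/3 + 1/7×2/3
= 2/7 + 2/21 = 8/21

P = 8/21 ≈ 0.3810


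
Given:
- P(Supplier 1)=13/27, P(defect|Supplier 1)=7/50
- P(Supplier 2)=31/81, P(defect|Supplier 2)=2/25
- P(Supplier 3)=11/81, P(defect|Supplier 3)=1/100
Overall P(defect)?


P(B) = Σ P(B|Aᵢ)×P(Aᵢ)
  7/50×13/27 = 91/1350
  2/25×31/81 = 62/2025
  1/100×11/81 = 11/8100
Sum = 161/1620

P(defect) = 161/1620 ≈ 9.94%


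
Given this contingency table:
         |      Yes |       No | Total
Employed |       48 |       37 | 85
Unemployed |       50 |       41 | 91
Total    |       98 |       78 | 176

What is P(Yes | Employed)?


P(Yes | Employed) = 48/(48+37) = 48/85

P(Yes|Employed) = 48/85 ≈ 56.47%


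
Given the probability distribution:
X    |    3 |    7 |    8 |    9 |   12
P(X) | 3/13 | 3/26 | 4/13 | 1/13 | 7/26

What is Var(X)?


E[X] = 205/26
E[X²] = 1883/26
Var(X) = E[X²] - (E[X])² = 1883/26 - 42025/676 = 6933/676

Var(X) = 6933/676 ≈ 10.2559


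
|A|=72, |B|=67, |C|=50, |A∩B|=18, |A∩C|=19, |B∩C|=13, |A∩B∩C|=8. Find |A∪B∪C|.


|A∪B∪C| = 72+67+50-18-19-13+8 = 147

|A∪B∪C| = 147


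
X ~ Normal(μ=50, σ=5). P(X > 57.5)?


z = (57.5-50)/5 = 1.5
P(X > 57.5) = 1 - P(Z ≤ 1.5) = 1 - 0.9332 = 0.0668

P(X > 57.5) ≈ 0.0668


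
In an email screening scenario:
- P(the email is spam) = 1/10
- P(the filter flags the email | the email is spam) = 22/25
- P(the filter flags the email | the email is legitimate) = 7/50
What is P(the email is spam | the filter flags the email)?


Using Bayes' theorem:
P(A|B) = P(B|A)·P(A) / P(B)

P(the filter flags the email) = 22/25 × 1/10 + 7/50 × 9/10
= 11/125 + 63/500 = 107/500

P(the email is spam|the filter flags the email) = (11/125) / (107/500) = 44/107

P(the email is spam|the filter flags the email) = 44/107 ≈ 41.12%


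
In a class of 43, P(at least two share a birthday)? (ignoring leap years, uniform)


P(all different) = Π(365-i)/365 for i=0..42
= 0.076077
P(match) = 1 - 0.076077 = 0.923923

P ≈ 0.9239 ≈ 92.39%


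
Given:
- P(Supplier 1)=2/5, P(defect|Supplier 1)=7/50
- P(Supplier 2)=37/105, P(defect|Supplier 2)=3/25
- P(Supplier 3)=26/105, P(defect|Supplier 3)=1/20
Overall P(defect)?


P(B) = Σ P(B|Aᵢ)×P(Aᵢ)
  7/50×2/5 = 7/125
  3/25×37/105 = 37/875
  1/20×26/105 = 13/1050
Sum = 83/750

P(defect) = 83/750 ≈ 11.07%


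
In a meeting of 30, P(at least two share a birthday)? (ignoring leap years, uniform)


P(all different) = Π(365-i)/365 for i=0..29
= 0.293684
P(match) = 1 - 0.293684 = 0.706316

P ≈ 0.7063 ≈ 70.63%


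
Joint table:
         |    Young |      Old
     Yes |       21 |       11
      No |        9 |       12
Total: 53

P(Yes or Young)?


P(Yes∨Young) = P(Yes) + P(Young) - P(Yes∧Young)
= (32 + 30 - 21)/53 = 41/53

P = 41/53 ≈ 77.36%


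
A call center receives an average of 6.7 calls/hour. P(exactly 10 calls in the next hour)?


Poisson(λ=6.7): P(X=10) = e^(-λ)×λ^k/k!
= e^(-6.7) × 6.7^10 / 10!
≈ 0.001230911903 × 182283780.455 / 3628800 ≈ 0.061832

P(X=10) ≈ 0.061832 ≈ 6.18%


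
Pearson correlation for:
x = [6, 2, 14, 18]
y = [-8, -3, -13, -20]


n=4, Σx=40, Σy=-44, Σxy=-596, Σx²=560, Σy²=642
r = (4×(-596) - 40×(-44))/√((4×560 - 40²)(4×642 - (-44)²))
= -624/√(640×632) = -624/√404480 ≈ -624/635.9874 ≈ -0.9812

r ≈ -0.9812


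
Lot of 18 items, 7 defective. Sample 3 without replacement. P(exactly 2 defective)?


Hypergeometric: C(7,2)×C(11,1)/C(18,3)
= 21×11/816 = 77/272

P(X=2) = 77/272 ≈ 28.31%


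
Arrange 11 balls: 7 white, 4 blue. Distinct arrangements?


11!/(7!×4!) = 330

330


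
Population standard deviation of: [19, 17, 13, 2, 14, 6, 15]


Mean = 86/7
  (19-86/7)²=2209/49
  (17-86/7)²=1089/49
  (13-86/7)²=25/49
  (2-86/7)²=5184/49
  (14-86/7)²=144/49
  (6-86/7)²=1936/49
  (15-86/7)²=361/49
Σ(x-μ)² = 1564/7
σ² = (1564/7)/7 = 1564/49

σ = √(1564/49) ≈ 5.6496


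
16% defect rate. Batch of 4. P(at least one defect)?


P(all good) = (21/25)^4 = 194481/390625
P(≥1 defect) = 196144/390625

P = 196144/390625 ≈ 50.21%


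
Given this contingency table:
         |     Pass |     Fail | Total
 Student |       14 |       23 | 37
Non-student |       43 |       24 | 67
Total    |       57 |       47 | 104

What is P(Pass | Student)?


P(Pass | Student) = 14/(14+23) = 14/37

P(Pass|Student) = 14/37 ≈ 37.84%


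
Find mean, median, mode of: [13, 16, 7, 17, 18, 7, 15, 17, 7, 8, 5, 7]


Sorted: [5, 7, 7, 7, 7, 8, 13, 15, 16, 17, 17, 18]
Mean = 137/12
Median = 21/2
Freq: {13: 1, 16: 1, 7: 4, 17: 2, 18: 1, 15: 1, 8: 1, 5: 1}
Mode: [7]

Mean=137/12, Median=21/2, Mode=7


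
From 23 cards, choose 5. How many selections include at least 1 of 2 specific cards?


Complement: C(23,5) - C(21,5) = 33649 - 20349 = 13300

13300


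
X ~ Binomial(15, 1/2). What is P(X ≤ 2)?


P(X ≤ 2) = Σ P(X=i) for i=0..2
P(X=0) = 1/32768
P(X=1) = 15/32768
P(X=2) = 105/32768
Sum = 121/32768

P(X ≤ 2) = 121/32768 ≈ 0.37%


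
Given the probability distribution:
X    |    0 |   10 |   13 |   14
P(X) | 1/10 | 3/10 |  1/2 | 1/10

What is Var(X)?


E[X] = 109/10
E[X²] = 1341/10
Var(X) = E[X²] - (E[X])² = 1341/10 - 11881/100 = 1529/100

Var(X) = 1529/100 ≈ 15.2900


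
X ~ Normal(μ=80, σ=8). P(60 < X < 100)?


z₁=(60-80)/8=-2.5, z₂=(100-80)/8=2.5
P = Φ(2.5) - Φ(-2.5) = 0.993790 - 0.006210 = 0.987580 ≈ 0.9876

P(60 < X < 100) ≈ 0.9876


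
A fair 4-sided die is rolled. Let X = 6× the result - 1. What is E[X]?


E[die] = (1+4)/2 = 5/2
E[X] = 6×5/2 - 1 = 14

E[X] = 14


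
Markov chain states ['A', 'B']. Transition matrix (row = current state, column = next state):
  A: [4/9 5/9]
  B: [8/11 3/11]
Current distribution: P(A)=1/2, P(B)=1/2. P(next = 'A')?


P(next=A) = Σᵢ P(now=i)×P(i→A)
= 1/2×4/9 + 1/2×8/11
= 2/9 + 4/11 = 58/99

P = 58/99 ≈ 0.5859


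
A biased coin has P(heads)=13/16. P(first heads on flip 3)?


Geometric: P(X=3) = (1-p)^(k-1)×p = (3/16)^2×13/16 = 117/4096

P(X=3) = 117/4096 ≈ 2.86%


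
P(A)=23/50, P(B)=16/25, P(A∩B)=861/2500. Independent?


P(A)×P(B) = 184/625
P(A∩B) = 861/2500
Not equal → NOT independent

No, not independent


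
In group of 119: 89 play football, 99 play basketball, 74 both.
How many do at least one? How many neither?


|A∪B| = 89+99-74 = 114
Neither = 119-114 = 5

At least one: 114; Neither: 5


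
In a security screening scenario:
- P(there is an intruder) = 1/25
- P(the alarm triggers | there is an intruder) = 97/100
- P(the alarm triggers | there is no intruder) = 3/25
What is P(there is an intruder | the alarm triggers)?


Using Bayes' theorem:
P(A|B) = P(B|A)·P(A) / P(B)

P(the alarm triggers) = 97/100 × 1/25 + 3/25 × 24/25
= 97/2500 + 72/625 = 77/500

P(there is an intruder|the alarm triggers) = (97/2500) / (77/500) = 97/385

P(there is an intruder|the alarm triggers) = 97/385 ≈ 25.19%


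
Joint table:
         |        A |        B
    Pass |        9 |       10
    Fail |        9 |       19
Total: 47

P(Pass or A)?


P(Pass∨A) = P(Pass) + P(A) - P(Pass∧A)
= (19 + 18 - 9)/47 = 28/47

P = 28/47 ≈ 59.57%


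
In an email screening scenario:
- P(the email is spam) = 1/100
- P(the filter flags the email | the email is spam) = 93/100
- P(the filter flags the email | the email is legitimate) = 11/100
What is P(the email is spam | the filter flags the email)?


Using Bayes' theorem:
P(A|B) = P(B|A)·P(A) / P(B)

P(the filter flags the email) = 93/100 × 1/100 + 11/100 × 99/100
= 93/10000 + 1089/10000 = 591/5000

P(the email is spam|the filter flags the email) = (93/10000) / (591/5000) = 31/394

P(the email is spam|the filter flags the email) = 31/394 ≈ 7.87%


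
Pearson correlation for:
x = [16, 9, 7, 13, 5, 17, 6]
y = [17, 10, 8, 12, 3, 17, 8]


n=7, Σx=73, Σy=75, Σxy=926, Σx²=905, Σy²=959
r = (7×926 - 73×75)/√((7×905 - 73²)(7×959 - 75²))
= 1007/√(1006×1088) = 1007/√1094528 ≈ 1007/1046.1969 ≈ 0.9625

r ≈ 0.9625


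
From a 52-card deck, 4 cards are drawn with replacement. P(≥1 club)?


P(not a club) = 39/52 = 3/4
P(none in 4 draws) = (3/4)^4 = 81/256
P(≥1 club) = 1 - 81/256 = 175/256

P = 175/256 ≈ 68.36%


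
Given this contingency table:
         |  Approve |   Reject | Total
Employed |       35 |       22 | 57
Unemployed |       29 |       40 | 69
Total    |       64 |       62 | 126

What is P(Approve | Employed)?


P(Approve | Employed) = 35/(35+22) = 35/57

P(Approve|Employed) = 35/57 ≈ 61.40%


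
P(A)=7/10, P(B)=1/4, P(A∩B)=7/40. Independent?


P(A)×P(B) = 7/40
P(A∩B) = 7/40
Equal ✓ → Independent

Yes, independent


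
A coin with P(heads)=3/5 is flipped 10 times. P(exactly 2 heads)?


Binomial: P(X=2) = C(10,2)×p^2×(1-p)^8
= 45 × 9/25 × 256/390625 = 20736/1953125

P(X=2) = 20736/1953125 ≈ 1.06%


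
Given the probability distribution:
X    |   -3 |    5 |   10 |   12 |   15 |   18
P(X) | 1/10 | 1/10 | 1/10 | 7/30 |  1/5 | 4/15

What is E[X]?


E[X] = Σ x·P(X=x)
= (-3)×(1/10) + (5)×(1/10) + (10)×(1/10) + (12)×(7/30) + (15)×(1/5) + (18)×(4/15)
= 59/5

E[X] = 59/5


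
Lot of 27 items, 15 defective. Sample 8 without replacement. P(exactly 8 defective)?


Hypergeometric: C(15,8)×C(12,0)/C(27,8)
= 6435×1/2220075 = 1/345

P(X=8) = 1/345 ≈ 0.29%


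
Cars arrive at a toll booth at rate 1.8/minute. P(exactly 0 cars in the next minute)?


Poisson(λ=1.8): P(X=0) = e^(-λ)×λ^k/k!
= e^(-1.8) × 1.8^0 / 0!
≈ 0.1652988882 × 1 / 1 ≈ 0.165299

P(X=0) ≈ 0.165299 ≈ 16.53%


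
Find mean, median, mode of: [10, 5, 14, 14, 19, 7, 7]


Sorted: [5, 7, 7, 10, 14, 14, 19]
Mean = 76/7
Median = 10
Freq: {10: 1, 5: 1, 14: 2, 19: 1, 7: 2}
Mode: [7, 14]

Mean=76/7, Median=10, Mode=[7, 14]


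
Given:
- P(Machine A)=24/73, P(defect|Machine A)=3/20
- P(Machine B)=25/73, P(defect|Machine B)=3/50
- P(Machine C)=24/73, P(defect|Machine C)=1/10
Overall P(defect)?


P(B) = Σ P(B|Aᵢ)×P(Aᵢ)
  3/20×24/73 = 18/365
  3/50×25/73 = 3/146
  1/10×24/73 = 12/365
Sum = 15/146

P(defect) = 15/146 ≈ 10.27%


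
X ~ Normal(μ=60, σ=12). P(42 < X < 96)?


z₁=(42-60)/12=-1.5, z₂=(96-60)/12=3.0
P = Φ(3.0) - Φ(-1.5) = 0.998650 - 0.066807 = 0.931843 ≈ 0.9318

P(42 < X < 96) ≈ 0.9318


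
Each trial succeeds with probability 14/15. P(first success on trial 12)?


Geometric: P(X=12) = (1-p)^(k-1)×p = (1/15)^11×14/15 = 14/129746337890625

P(X=12) = 14/129746337890625 ≈ 0.00%


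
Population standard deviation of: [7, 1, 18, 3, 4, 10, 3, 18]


Mean = 64/8 = 8
  (7-8)²=1
  (1-8)²=49
  (18-8)²=100
  (3-8)²=25
  (4-8)²=16
  (10-8)²=4
  (3-8)²=25
  (18-8)²=100
Σ(x-μ)² = 320
σ² = 320/8 = 40

σ = √(40) ≈ 6.3246


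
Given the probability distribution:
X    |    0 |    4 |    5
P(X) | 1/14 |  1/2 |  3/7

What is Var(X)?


E[X] = 29/7
E[X²] = 131/7
Var(X) = E[X²] - (E[X])² = 131/7 - 841/49 = 76/49

Var(X) = 76/49 ≈ 1.5510
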